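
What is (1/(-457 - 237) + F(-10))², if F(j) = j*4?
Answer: 770673121/481636 ≈ 1600.1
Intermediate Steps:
F(j) = 4*j
(1/(-457 - 237) + F(-10))² = (1/(-457 - 237) + 4*(-10))² = (1/(-694) - 40)² = (-1/694 - 40)² = (-27761/694)² = 770673121/481636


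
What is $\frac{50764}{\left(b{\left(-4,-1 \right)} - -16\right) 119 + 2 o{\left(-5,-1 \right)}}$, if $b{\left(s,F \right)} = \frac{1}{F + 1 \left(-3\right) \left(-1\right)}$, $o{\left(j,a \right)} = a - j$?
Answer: $\frac{101528}{3943} \approx 25.749$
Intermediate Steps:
$b{\left(s,F \right)} = \frac{1}{3 + F}$ ($b{\left(s,F \right)} = \frac{1}{F - -3} = \frac{1}{F + 3} = \frac{1}{3 + F}$)
$\frac{50764}{\left(b{\left(-4,-1 \right)} - -16\right) 119 + 2 o{\left(-5,-1 \right)}} = \frac{50764}{\left(\frac{1}{3 - 1} - -16\right) 119 + 2 \left(-1 - -5\right)} = \frac{50764}{\left(\frac{1}{2} + 16\right) 119 + 2 \left(-1 + 5\right)} = \frac{50764}{\left(\frac{1}{2} + 16\right) 119 + 2 \cdot 4} = \frac{50764}{\frac{33}{2} \cdot 119 + 8} = \frac{50764}{\frac{3927}{2} + 8} = \frac{50764}{\frac{3943}{2}} = 50764 \cdot \frac{2}{3943} = \frac{101528}{3943}$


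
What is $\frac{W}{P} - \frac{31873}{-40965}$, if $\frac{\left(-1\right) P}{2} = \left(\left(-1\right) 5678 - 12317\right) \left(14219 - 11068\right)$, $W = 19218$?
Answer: $\frac{361532857514}{464561493285} \approx 0.77822$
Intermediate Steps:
$P = 113404490$ ($P = - 2 \left(\left(-1\right) 5678 - 12317\right) \left(14219 - 11068\right) = - 2 \left(-5678 - 12317\right) 3151 = - 2 \left(\left(-17995\right) 3151\right) = \left(-2\right) \left(-56702245\right) = 113404490$)
$\frac{W}{P} - \frac{31873}{-40965} = \frac{19218}{113404490} - \frac{31873}{-40965} = 19218 \cdot \frac{1}{113404490} - - \frac{31873}{40965} = \frac{9609}{56702245} + \frac{31873}{40965} = \frac{361532857514}{464561493285}$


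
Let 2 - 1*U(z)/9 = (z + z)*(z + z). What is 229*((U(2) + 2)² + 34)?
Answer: 3528890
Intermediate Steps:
U(z) = 18 - 36*z² (U(z) = 18 - 9*(z + z)*(z + z) = 18 - 9*2*z*2*z = 18 - 36*z²)
229*((U(2) + 2)² + 34) = 229*(((18 - 36*2²) + 2)² + 34) = 229*(((18 - 36*4) + 2)² + 34) = 229*(((18 - 144) + 2)² + 34) = 229*((-126 + 2)² + 34) = 229*((-124)² + 34) = 229*(15376 + 34) = 229*15410 = 3528890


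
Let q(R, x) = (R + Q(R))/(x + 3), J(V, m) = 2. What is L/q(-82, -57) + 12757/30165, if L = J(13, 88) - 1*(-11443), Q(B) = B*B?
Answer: -114556438/1236765 ≈ -92.626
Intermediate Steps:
Q(B) = B**2
L = 11445 (L = 2 - 1*(-11443) = 2 + 11443 = 11445)
q(R, x) = (R + R**2)/(3 + x) (q(R, x) = (R + R**2)/(x + 3) = (R + R**2)/(3 + x))
L/q(-82, -57) + 12757/30165 = 11445/((-82*(1 - 82)/(3 - 57))) + 12757/30165 = 11445/((-82*(-81)/(-54))) + 12757*(1/30165) = 11445/((-82*(-1/54)*(-81))) + 12757/30165 = 11445/(-123) + 12757/30165 = 11445*(-1/123) + 12757/30165 = -3815/41 + 12757/30165 = -114556438/1236765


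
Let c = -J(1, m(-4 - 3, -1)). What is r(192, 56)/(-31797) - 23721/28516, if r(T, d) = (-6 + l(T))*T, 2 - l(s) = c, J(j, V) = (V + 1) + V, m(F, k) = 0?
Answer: -81981269/100747028 ≈ -0.81373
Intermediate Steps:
J(j, V) = 1 + 2*V (J(j, V) = (1 + V) + V = 1 + 2*V)
c = -1 (c = -(1 + 2*0) = -(1 + 0) = -1*1 = -1)
l(s) = 3 (l(s) = 2 - 1*(-1) = 2 + 1 = 3)
r(T, d) = -3*T (r(T, d) = (-6 + 3)*T = -3*T)
r(192, 56)/(-31797) - 23721/28516 = -3*192/(-31797) - 23721/28516 = -576*(-1/31797) - 23721*1/28516 = 64/3533 - 23721/28516 = -81981269/100747028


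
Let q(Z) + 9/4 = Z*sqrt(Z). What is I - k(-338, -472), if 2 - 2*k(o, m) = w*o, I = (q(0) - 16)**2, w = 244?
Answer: -654463/16 ≈ -40904.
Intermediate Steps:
q(Z) = -9/4 + Z**(3/2) (q(Z) = -9/4 + Z*sqrt(Z) = -9/4 + Z**(3/2))
I = 5329/16 (I = ((-9/4 + 0**(3/2)) - 16)**2 = ((-9/4 + 0) - 16)**2 = (-9/4 - 16)**2 = (-73/4)**2 = 5329/16 ≈ 333.06)
k(o, m) = 1 - 122*o
I - k(-338, -472) = 5329/16 - (1 - 122*(-338)) = 5329/16 - (1 + 41236) = 5329/16 - 1*41237 = 5329/16 - 41237 = -654463/16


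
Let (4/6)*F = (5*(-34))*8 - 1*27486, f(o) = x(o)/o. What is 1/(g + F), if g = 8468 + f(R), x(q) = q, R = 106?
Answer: -1/34800 ≈ -2.8736e-5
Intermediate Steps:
f(o) = 1 (f(o) = o/o = 1)
g = 8469 (g = 8468 + 1 = 8469)
F = -43269 (F = 3*((5*(-34))*8 - 1*27486)/2 = 3*(-170*8 - 27486)/2 = 3*(-1360 - 27486)/2 = (3/2)*(-28846) = -43269)
1/(g + F) = 1/(8469 - 43269) = 1/(-34800) = -1/34800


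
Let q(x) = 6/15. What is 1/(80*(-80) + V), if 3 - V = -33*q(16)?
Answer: -5/31919 ≈ -0.00015665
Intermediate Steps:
q(x) = 2/5 (q(x) = 6*(1/15) = 2/5)
V = 81/5 (V = 3 - (-33)*2/5 = 3 - 1*(-66/5) = 3 + 66/5 = 81/5 ≈ 16.200)
1/(80*(-80) + V) = 1/(80*(-80) + 81/5) = 1/(-6400 + 81/5) = 1/(-31919/5) = -5/31919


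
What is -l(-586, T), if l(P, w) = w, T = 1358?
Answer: -1358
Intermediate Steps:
-l(-586, T) = -1*1358 = -1358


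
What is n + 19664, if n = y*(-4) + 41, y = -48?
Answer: 19897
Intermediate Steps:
n = 233 (n = -48*(-4) + 41 = 192 + 41 = 233)
n + 19664 = 233 + 19664 = 19897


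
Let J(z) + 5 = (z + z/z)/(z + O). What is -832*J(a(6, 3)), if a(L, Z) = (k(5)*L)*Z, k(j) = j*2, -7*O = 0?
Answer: 149552/45 ≈ 3323.4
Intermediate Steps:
O = 0 (O = -1/7*0 = 0)
k(j) = 2*j
a(L, Z) = 10*L*Z (a(L, Z) = ((2*5)*L)*Z = (10*L)*Z = 10*L*Z)
J(z) = -5 + (1 + z)/z (J(z) = -5 + (z + z/z)/(z + 0) = -5 + (z + 1)/z = -5 + (1 + z)/z)
-832*J(a(6, 3)) = -832*(-4 + 1/(10*6*3)) = -832*(-4 + 1/180) = -832*(-719/180) = 149552/45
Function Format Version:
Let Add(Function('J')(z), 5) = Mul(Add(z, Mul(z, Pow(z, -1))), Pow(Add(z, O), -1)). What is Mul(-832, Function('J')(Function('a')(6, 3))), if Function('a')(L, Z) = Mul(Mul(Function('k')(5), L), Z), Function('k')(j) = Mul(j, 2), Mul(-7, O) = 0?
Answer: Rational(149552, 45) ≈ 3323.4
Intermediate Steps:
O = 0 (O = Mul(Rational(-1, 7), 0) = 0)
Function('k')(j) = Mul(2, j)
Function('a')(L, Z) = Mul(10, L, Z) (Function('a')(L, Z) = Mul(Mul(Mul(2, 5), L), Z) = Mul(Mul(10, L), Z) = Mul(10, L, Z))
Function('J')(z) = Add(-5, Mul(Pow(z, -1), Add(1, z))) (Function('J')(z) = Add(-5, Mul(Add(z, Mul(z, Pow(z, -1))), Pow(Add(z, 0), -1))) = Add(-5, Mul(Add(z, 1), Pow(z, -1))) = Add(-5, Mul(Add(1, z), Pow(z, -1))) = Add(-5, Mul(Pow(z, -1), Add(1, z))))
Mul(-832, Function('J')(Function('a')(6, 3))) = Mul(-832, Add(-4, Pow(Mul(10, 6, 3), -1))) = Mul(-832, Add(-4, Pow(180, -1))) = Mul(-832, Add(-4, Rational(1, 180))) = Mul(-832, Rational(-719, 180)) = Rational(149552, 45)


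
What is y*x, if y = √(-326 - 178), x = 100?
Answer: 600*I*√14 ≈ 2245.0*I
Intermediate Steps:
y = 6*I*√14 (y = √(-504) = 6*I*√14 ≈ 22.45*I)
y*x = (6*I*√14)*100 = 600*I*√14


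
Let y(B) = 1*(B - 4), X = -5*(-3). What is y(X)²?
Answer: 121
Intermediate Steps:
X = 15
y(B) = -4 + B (y(B) = 1*(-4 + B) = -4 + B)
y(X)² = (-4 + 15)² = 11² = 121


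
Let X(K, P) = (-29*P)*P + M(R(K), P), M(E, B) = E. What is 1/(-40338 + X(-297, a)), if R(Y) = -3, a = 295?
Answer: -1/2564066 ≈ -3.9001e-7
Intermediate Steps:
X(K, P) = -3 - 29*P² (X(K, P) = (-29*P)*P - 3 = -29*P² - 3 = -3 - 29*P²)
1/(-40338 + X(-297, a)) = 1/(-40338 + (-3 - 29*295²)) = 1/(-40338 + (-3 - 29*87025)) = 1/(-40338 + (-3 - 2523725)) = 1/(-40338 - 2523728) = 1/(-2564066) = -1/2564066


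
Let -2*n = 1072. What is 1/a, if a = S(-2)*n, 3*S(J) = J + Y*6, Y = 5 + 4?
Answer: -3/27872 ≈ -0.00010763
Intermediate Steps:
Y = 9
n = -536 (n = -½*1072 = -536)
S(J) = 18 + J/3 (S(J) = (J + 9*6)/3 = (J + 54)/3 = (54 + J)/3 = 18 + J/3)
a = -27872/3 (a = (18 + (⅓)*(-2))*(-536) = (18 - ⅔)*(-536) = (52/3)*(-536) = -27872/3 ≈ -9290.7)
1/a = 1/(-27872/3) = -3/27872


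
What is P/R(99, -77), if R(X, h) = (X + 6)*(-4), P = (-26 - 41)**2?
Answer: -4489/420 ≈ -10.688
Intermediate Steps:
P = 4489 (P = (-67)**2 = 4489)
R(X, h) = -24 - 4*X (R(X, h) = (6 + X)*(-4) = -24 - 4*X)
P/R(99, -77) = 4489/(-24 - 4*99) = 4489/(-24 - 396) = 4489/(-420) = 4489*(-1/420) = -4489/420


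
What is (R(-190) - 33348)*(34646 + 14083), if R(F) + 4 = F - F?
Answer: -1625209608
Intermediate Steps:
R(F) = -4 (R(F) = -4 + (F - F) = -4 + 0 = -4)
(R(-190) - 33348)*(34646 + 14083) = (-4 - 33348)*(34646 + 14083) = -33352*48729 = -1625209608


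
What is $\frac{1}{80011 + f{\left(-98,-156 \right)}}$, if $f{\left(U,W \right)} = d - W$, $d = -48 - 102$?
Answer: $\frac{1}{80017} \approx 1.2497 \cdot 10^{-5}$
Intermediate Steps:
$d = -150$ ($d = -48 - 102 = -150$)
$f{\left(U,W \right)} = -150 - W$
$\frac{1}{80011 + f{\left(-98,-156 \right)}} = \frac{1}{80011 - -6} = \frac{1}{80011 + \left(-150 + 156\right)} = \frac{1}{80011 + 6} = \frac{1}{80017}$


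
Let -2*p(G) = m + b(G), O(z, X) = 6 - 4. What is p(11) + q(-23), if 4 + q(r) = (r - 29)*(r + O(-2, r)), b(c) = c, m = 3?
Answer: 1081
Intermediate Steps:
O(z, X) = 2
q(r) = -4 + (-29 + r)*(2 + r) (q(r) = -4 + (r - 29)*(r + 2) = -4 + (-29 + r)*(2 + r))
p(G) = -3/2 - G/2 (p(G) = -(3 + G)/2 = -3/2 - G/2)
p(11) + q(-23) = (-3/2 - ½*11) + (-62 + (-23)² - 27*(-23)) = (-3/2 - 11/2) + (-62 + 529 + 621) = -7 + 1088 = 1081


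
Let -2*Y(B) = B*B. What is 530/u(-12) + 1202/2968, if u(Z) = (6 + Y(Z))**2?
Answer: 851119/1616076 ≈ 0.52666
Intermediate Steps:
Y(B) = -B**2/2 (Y(B) = -B*B/2 = -B**2/2)
u(Z) = (6 - Z**2/2)**2
530/u(-12) + 1202/2968 = 530/(((-12 + (-12)**2)**2/4)) + 1202/2968 = 530/(((-12 + 144)**2/4)) + 1202*(1/2968) = 530/(((1/4)*132**2)) + 601/1484 = 530/(((1/4)*17424)) + 601/1484 = 530/4356 + 601/1484 = 530*(1/4356) + 601/1484 = 265/2178 + 601/1484 = 851119/1616076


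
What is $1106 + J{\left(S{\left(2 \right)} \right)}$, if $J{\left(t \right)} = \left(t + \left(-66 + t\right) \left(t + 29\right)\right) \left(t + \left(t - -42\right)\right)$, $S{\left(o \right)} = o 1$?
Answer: $-90066$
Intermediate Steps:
$S{\left(o \right)} = o$
$J{\left(t \right)} = \left(42 + 2 t\right) \left(t + \left(-66 + t\right) \left(29 + t\right)\right)$ ($J{\left(t \right)} = \left(t + \left(-66 + t\right) \left(29 + t\right)\right) \left(t + \left(t + 42\right)\right) = \left(t + \left(-66 + t\right) \left(29 + t\right)\right) \left(t + \left(42 + t\right)\right) = \left(t + \left(-66 + t\right) \left(29 + t\right)\right) \left(42 + 2 t\right) = \left(42 + 2 t\right) \left(t + \left(-66 + t\right) \left(29 + t\right)\right)$)
$1106 + J{\left(S{\left(2 \right)} \right)} = 1106 - \left(91068 - 16 + 120\right) = 1106 - 91172 = -90066$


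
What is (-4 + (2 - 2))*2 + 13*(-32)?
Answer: -424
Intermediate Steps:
(-4 + (2 - 2))*2 + 13*(-32) = (-4 + 0)*2 - 416 = -4*2 - 416 = -8 - 416 = -424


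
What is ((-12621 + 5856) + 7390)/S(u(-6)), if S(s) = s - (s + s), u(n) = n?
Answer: 625/6 ≈ 104.17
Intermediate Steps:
S(s) = -s (S(s) = s - 2*s = -s)
((-12621 + 5856) + 7390)/S(u(-6)) = ((-12621 + 5856) + 7390)/((-1*(-6))) = (-6765 + 7390)/6 = 625*(⅙) = 625/6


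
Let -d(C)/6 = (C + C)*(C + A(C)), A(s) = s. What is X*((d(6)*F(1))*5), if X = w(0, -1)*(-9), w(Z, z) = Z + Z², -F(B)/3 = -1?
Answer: 0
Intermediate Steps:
F(B) = 3 (F(B) = -3*(-1) = 3)
d(C) = -24*C² (d(C) = -6*(C + C)*(C + C) = -6*2*C*2*C = -24*C²)
X = 0 (X = (0*(1 + 0))*(-9) = (0*1)*(-9) = 0*(-9) = 0)
X*((d(6)*F(1))*5) = 0*((-24*6²*3)*5) = 0*((-24*36*3)*5) = 0*(-864*3*5) = 0*(-2592*5) = 0*(-12960) = 0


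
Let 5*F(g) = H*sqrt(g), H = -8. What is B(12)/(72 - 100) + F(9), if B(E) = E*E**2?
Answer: -2328/35 ≈ -66.514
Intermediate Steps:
B(E) = E**3
F(g) = -8*sqrt(g)/5 (F(g) = (-8*sqrt(g))/5 = -8*sqrt(g)/5)
B(12)/(72 - 100) + F(9) = 12**3/(72 - 100) - 8*sqrt(9)/5 = 1728/(-28) - 8/5*3 = 1728*(-1/28) - 24/5 = -432/7 - 24/5 = -2328/35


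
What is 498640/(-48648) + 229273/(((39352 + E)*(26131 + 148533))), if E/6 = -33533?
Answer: -1761987579352633/171901780713264 ≈ -10.250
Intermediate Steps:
E = -201198 (E = 6*(-33533) = -201198)
498640/(-48648) + 229273/(((39352 + E)*(26131 + 148533))) = 498640/(-48648) + 229273/(((39352 - 201198)*(26131 + 148533))) = 498640*(-1/48648) + 229273/((-161846*174664)) = -62330/6081 + 229273/(-28268669744) = -62330/6081 + 229273*(-1/28268669744) = -62330/6081 - 229273/28268669744 = -1761987579352633/171901780713264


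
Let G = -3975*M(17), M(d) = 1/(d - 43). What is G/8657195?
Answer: 795/45017414 ≈ 1.7660e-5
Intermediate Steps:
M(d) = 1/(-43 + d)
G = 3975/26 (G = -3975/(-43 + 17) = -3975/(-26) = -3975*(-1/26) = 3975/26 ≈ 152.88)
G/8657195 = (3975/26)/8657195 = (3975/26)*(1/8657195) = 795/45017414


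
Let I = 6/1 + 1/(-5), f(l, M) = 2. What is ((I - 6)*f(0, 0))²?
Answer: 4/25 ≈ 0.16000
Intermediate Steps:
I = 29/5 (I = 6*1 + 1*(-⅕) = 6 - ⅕ = 29/5 ≈ 5.8000)
((I - 6)*f(0, 0))² = ((29/5 - 6)*2)² = (-⅕*2)² = (-⅖)² = 4/25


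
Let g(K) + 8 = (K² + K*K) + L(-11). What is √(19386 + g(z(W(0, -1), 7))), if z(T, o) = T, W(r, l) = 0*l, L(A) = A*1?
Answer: √19367 ≈ 139.17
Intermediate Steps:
L(A) = A
W(r, l) = 0
g(K) = -19 + 2*K² (g(K) = -8 + ((K² + K*K) - 11) = -8 + ((K² + K²) - 11) = -8 + (2*K² - 11) = -8 + (-11 + 2*K²) = -19 + 2*K²)
√(19386 + g(z(W(0, -1), 7))) = √(19386 + (-19 + 2*0²)) = √(19386 + (-19 + 2*0)) = √(19386 + (-19 + 0)) = √(19386 - 19) = √19367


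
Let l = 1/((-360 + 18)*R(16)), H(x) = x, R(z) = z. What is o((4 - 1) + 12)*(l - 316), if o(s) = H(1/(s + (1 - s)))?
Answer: -1729153/5472 ≈ -316.00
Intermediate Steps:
l = -1/5472 (l = 1/((-360 + 18)*16) = (1/16)/(-342) = -1/342*1/16 = -1/5472 ≈ -0.00018275)
o(s) = 1 (o(s) = 1/(s + (1 - s)) = 1/1 = 1)
o((4 - 1) + 12)*(l - 316) = 1*(-1/5472 - 316) = 1*(-1729153/5472) = -1729153/5472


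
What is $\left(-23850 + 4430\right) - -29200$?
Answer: $9780$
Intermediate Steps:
$\left(-23850 + 4430\right) - -29200 = -19420 + 29200 = 9780$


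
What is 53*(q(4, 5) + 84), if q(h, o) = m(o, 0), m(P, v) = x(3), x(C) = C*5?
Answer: 5247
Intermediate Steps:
x(C) = 5*C
m(P, v) = 15 (m(P, v) = 5*3 = 15)
q(h, o) = 15
53*(q(4, 5) + 84) = 53*(15 + 84) = 53*99 = 5247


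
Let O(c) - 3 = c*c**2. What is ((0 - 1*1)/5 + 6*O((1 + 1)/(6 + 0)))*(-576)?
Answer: -51904/5 ≈ -10381.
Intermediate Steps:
O(c) = 3 + c**3 (O(c) = 3 + c*c**2 = 3 + c**3)
((0 - 1*1)/5 + 6*O((1 + 1)/(6 + 0)))*(-576) = ((0 - 1*1)/5 + 6*(3 + ((1 + 1)/(6 + 0))**3))*(-576) = ((0 - 1)*(1/5) + 6*(3 + (2/6)**3))*(-576) = (-1*1/5 + 6*(3 + (2*(1/6))**3))*(-576) = (-1/5 + 6*(3 + (1/3)**3))*(-576) = (-1/5 + 6*(3 + 1/27))*(-576) = (-1/5 + 6*(82/27))*(-576) = (-1/5 + 164/9)*(-576) = (811/45)*(-576) = -51904/5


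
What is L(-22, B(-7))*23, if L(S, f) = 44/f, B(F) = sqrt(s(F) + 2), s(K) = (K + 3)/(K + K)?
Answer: 253*sqrt(7) ≈ 669.38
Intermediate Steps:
s(K) = (3 + K)/(2*K) (s(K) = (3 + K)/((2*K)) = (3 + K)*(1/(2*K)) = (3 + K)/(2*K))
B(F) = sqrt(2 + (3 + F)/(2*F)) (B(F) = sqrt((3 + F)/(2*F) + 2) = sqrt(2 + (3 + F)/(2*F)))
L(-22, B(-7))*23 = (44/((sqrt(10 + 6/(-7))/2)))*23 = (44/((sqrt(10 + 6*(-1/7))/2)))*23 = (44/((sqrt(10 - 6/7)/2)))*23 = (44/((sqrt(64/7)/2)))*23 = (44/(((8*sqrt(7)/7)/2)))*23 = (44/((4*sqrt(7)/7)))*23 = (44*(sqrt(7)/4))*23 = (11*sqrt(7))*23 = 253*sqrt(7)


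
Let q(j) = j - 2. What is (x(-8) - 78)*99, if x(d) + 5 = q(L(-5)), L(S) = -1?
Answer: -8514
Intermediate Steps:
q(j) = -2 + j
x(d) = -8 (x(d) = -5 + (-2 - 1) = -5 - 3 = -8)
(x(-8) - 78)*99 = (-8 - 78)*99 = -86*99 = -8514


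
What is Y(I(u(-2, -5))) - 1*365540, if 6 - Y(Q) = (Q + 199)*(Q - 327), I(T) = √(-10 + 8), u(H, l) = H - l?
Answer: -300459 + 128*I*√2 ≈ -3.0046e+5 + 181.02*I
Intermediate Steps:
I(T) = I*√2 (I(T) = √(-2) = I*√2)
Y(Q) = 6 - (-327 + Q)*(199 + Q) (Y(Q) = 6 - (Q + 199)*(Q - 327) = 6 - (199 + Q)*(-327 + Q) = 6 - (-327 + Q)*(199 + Q))
Y(I(u(-2, -5))) - 1*365540 = (65079 - (I*√2)² + 128*(I*√2)) - 1*365540 = (65079 - 1*(-2) + 128*I*√2) - 365540 = (65079 + 2 + 128*I*√2) - 365540 = (65081 + 128*I*√2) - 365540 = -300459 + 128*I*√2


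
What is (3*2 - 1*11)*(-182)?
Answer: 910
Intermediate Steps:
(3*2 - 1*11)*(-182) = (6 - 11)*(-182) = -5*(-182) = 910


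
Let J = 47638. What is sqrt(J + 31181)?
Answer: sqrt(78819) ≈ 280.75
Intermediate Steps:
sqrt(J + 31181) = sqrt(47638 + 31181) = sqrt(78819)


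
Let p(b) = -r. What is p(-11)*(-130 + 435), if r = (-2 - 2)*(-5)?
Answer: -6100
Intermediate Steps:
r = 20 (r = -4*(-5) = 20)
p(b) = -20 (p(b) = -1*20 = -20)
p(-11)*(-130 + 435) = -20*(-130 + 435) = -20*305 = -6100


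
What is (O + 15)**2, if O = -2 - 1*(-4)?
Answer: 289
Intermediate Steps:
O = 2 (O = -2 + 4 = 2)
(O + 15)**2 = (2 + 15)**2 = 17**2 = 289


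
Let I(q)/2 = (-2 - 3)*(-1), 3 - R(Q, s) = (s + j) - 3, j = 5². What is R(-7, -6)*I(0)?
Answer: -130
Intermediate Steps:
j = 25
R(Q, s) = -19 - s (R(Q, s) = 3 - ((s + 25) - 3) = 3 - ((25 + s) - 3) = 3 - (22 + s) = 3 + (-22 - s) = -19 - s)
I(q) = 10 (I(q) = 2*((-2 - 3)*(-1)) = 2*(-5*(-1)) = 2*5 = 10)
R(-7, -6)*I(0) = (-19 - 1*(-6))*10 = (-19 + 6)*10 = -13*10 = -130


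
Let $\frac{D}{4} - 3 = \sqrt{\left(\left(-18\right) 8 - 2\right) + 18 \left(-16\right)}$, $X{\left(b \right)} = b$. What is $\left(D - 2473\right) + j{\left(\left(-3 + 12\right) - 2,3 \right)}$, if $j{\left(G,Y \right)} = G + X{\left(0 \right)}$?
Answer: $-2454 + 4 i \sqrt{434} \approx -2454.0 + 83.331 i$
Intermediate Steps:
$j{\left(G,Y \right)} = G$ ($j{\left(G,Y \right)} = G + 0 = G$)
$D = 12 + 4 i \sqrt{434}$ ($D = 12 + 4 \sqrt{\left(\left(-18\right) 8 - 2\right) + 18 \left(-16\right)} = 12 + 4 \sqrt{\left(-144 - 2\right) - 288} = 12 + 4 \sqrt{-146 - 288} = 12 + 4 \sqrt{-434} = 12 + 4 i \sqrt{434} \approx 12.0 + 83.331 i$)
$\left(D - 2473\right) + j{\left(\left(-3 + 12\right) - 2,3 \right)} = \left(\left(12 + 4 i \sqrt{434}\right) - 2473\right) + \left(\left(-3 + 12\right) - 2\right) = \left(-2461 + 4 i \sqrt{434}\right) + \left(9 - 2\right) = \left(-2461 + 4 i \sqrt{434}\right) + 7 = -2454 + 4 i \sqrt{434}$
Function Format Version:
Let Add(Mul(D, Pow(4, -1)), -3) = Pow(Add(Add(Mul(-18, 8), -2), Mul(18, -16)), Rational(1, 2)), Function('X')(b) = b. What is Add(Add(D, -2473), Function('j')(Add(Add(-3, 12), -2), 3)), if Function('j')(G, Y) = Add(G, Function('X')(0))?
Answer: Add(-2454, Mul(4, I, Pow(434, Rational(1, 2)))) ≈ Add(-2454.0, Mul(83.331, I))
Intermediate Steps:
Function('j')(G, Y) = G (Function('j')(G, Y) = Add(G, 0) = G)
D = Add(12, Mul(4, I, Pow(434, Rational(1, 2)))) (D = Add(12, Mul(4, Pow(Add(Add(Mul(-18, 8), -2), Mul(18, -16)), Rational(1, 2)))) = Add(12, Mul(4, Pow(Add(Add(-144, -2), -288), Rational(1, 2)))) = Add(12, Mul(4, Pow(Add(-146, -288), Rational(1, 2)))) = Add(12, Mul(4, Pow(-434, Rational(1, 2)))) = Add(12, Mul(4, Mul(I, Pow(434, Rational(1, 2))))) = Add(12, Mul(4, I, Pow(434, Rational(1, 2)))) ≈ Add(12.000, Mul(83.331, I)))
Add(Add(D, -2473), Function('j')(Add(Add(-3, 12), -2), 3)) = Add(Add(Add(12, Mul(4, I, Pow(434, Rational(1, 2)))), -2473), Add(Add(-3, 12), -2)) = Add(Add(-2461, Mul(4, I, Pow(434, Rational(1, 2)))), Add(9, -2)) = Add(Add(-2461, Mul(4, I, Pow(434, Rational(1, 2)))), 7) = Add(-2454, Mul(4, I, Pow(434, Rational(1, 2))))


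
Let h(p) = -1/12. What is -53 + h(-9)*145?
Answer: -781/12 ≈ -65.083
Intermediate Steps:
h(p) = -1/12 (h(p) = -1*1/12 = -1/12)
-53 + h(-9)*145 = -53 - 1/12*145 = -53 - 145/12 = -781/12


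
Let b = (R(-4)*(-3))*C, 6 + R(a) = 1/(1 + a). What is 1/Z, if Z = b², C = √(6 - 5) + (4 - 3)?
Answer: 1/1444 ≈ 0.00069252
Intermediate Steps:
R(a) = -6 + 1/(1 + a)
C = 2 (C = √1 + 1 = 1 + 1 = 2)
b = 38 (b = (((-5 - 6*(-4))/(1 - 4))*(-3))*2 = (((-5 + 24)/(-3))*(-3))*2 = (-⅓*19*(-3))*2 = -19/3*(-3)*2 = 19*2 = 38)
Z = 1444 (Z = 38² = 1444)
1/Z = 1/1444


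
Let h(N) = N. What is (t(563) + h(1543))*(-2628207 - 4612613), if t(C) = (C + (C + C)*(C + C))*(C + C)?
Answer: -10341801501042740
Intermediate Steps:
t(C) = 2*C*(C + 4*C²) (t(C) = (C + (2*C)*(2*C))*(2*C) = (C + 4*C²)*(2*C) = 2*C*(C + 4*C²))
(t(563) + h(1543))*(-2628207 - 4612613) = (563²*(2 + 8*563) + 1543)*(-2628207 - 4612613) = (316969*(2 + 4504) + 1543)*(-7240820) = (316969*4506 + 1543)*(-7240820) = (1428262314 + 1543)*(-7240820) = 1428263857*(-7240820) = -10341801501042740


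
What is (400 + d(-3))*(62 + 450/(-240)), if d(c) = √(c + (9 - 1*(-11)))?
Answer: 24050 + 481*√17/8 ≈ 24298.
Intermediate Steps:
d(c) = √(20 + c) (d(c) = √(c + (9 + 11)) = √(c + 20) = √(20 + c))
(400 + d(-3))*(62 + 450/(-240)) = (400 + √(20 - 3))*(62 + 450/(-240)) = (400 + √17)*(62 + 450*(-1/240)) = (400 + √17)*(62 - 15/8) = (400 + √17)*(481/8) = 24050 + 481*√17/8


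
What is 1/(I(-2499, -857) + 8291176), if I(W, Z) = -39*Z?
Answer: 1/8324599 ≈ 1.2013e-7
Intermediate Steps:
1/(I(-2499, -857) + 8291176) = 1/(-39*(-857) + 8291176) = 1/(33423 + 8291176) = 1/8324599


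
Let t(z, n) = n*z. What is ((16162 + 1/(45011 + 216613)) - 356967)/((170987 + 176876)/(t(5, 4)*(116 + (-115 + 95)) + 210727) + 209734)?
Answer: -18960194982083393/11668339815567864 ≈ -1.6249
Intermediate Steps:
((16162 + 1/(45011 + 216613)) - 356967)/((170987 + 176876)/(t(5, 4)*(116 + (-115 + 95)) + 210727) + 209734) = ((16162 + 1/(45011 + 216613)) - 356967)/((170987 + 176876)/((4*5)*(116 + (-115 + 95)) + 210727) + 209734) = ((16162 + 1/261624) - 356967)/(347863/(20*(116 - 20) + 210727) + 209734) = ((16162 + 1/261624) - 356967)/(347863/(20*96 + 210727) + 209734) = (4228367089/261624 - 356967)/(347863/(1920 + 210727) + 209734) = -89162767319/(261624*(347863/212647 + 209734)) = -89162767319/(261624*44599653761/212647) = -89162767319/261624*212647/44599653761 = -18960194982083393/11668339815567864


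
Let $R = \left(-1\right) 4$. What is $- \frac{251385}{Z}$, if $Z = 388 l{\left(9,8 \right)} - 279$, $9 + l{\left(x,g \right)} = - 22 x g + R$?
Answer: $\frac{50277}{123983} \approx 0.40552$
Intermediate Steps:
$R = -4$
$l{\left(x,g \right)} = -13 - 22 g x$ ($l{\left(x,g \right)} = -9 + \left(- 22 x g - 4\right) = -9 - \left(4 + 22 g x\right) = -13 - 22 g x$)
$Z = -619915$ ($Z = 388 \left(-13 - 176 \cdot 9\right) - 279 = 388 \left(-13 - 1584\right) - 279 = 388 \left(-1597\right) - 279 = -619636 - 279 = -619915$)
$- \frac{251385}{Z} = - \frac{251385}{-619915} = \left(-251385\right) \left(- \frac{1}{619915}\right) = \frac{50277}{123983}$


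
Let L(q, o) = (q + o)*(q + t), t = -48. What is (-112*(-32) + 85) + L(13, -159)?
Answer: 8779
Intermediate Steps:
L(q, o) = (-48 + q)*(o + q) (L(q, o) = (q + o)*(q - 48) = (o + q)*(-48 + q) = (-48 + q)*(o + q))
(-112*(-32) + 85) + L(13, -159) = (-112*(-32) + 85) + (13² - 48*(-159) - 48*13 - 159*13) = (3584 + 85) + (169 + 7632 - 624 - 2067) = 3669 + 5110 = 8779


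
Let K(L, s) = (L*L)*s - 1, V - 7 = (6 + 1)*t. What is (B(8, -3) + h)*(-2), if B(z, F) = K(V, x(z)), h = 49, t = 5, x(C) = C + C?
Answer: -56544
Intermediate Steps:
x(C) = 2*C
V = 42 (V = 7 + (6 + 1)*5 = 7 + 7*5 = 7 + 35 = 42)
K(L, s) = -1 + s*L² (K(L, s) = L²*s - 1 = s*L² - 1 = -1 + s*L²)
B(z, F) = -1 + 3528*z (B(z, F) = -1 + (2*z)*42² = -1 + (2*z)*1764 = -1 + 3528*z)
(B(8, -3) + h)*(-2) = ((-1 + 3528*8) + 49)*(-2) = ((-1 + 28224) + 49)*(-2) = (28223 + 49)*(-2) = 28272*(-2) = -56544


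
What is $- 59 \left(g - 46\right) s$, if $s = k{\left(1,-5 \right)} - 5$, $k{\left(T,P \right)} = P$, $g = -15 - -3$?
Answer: $-34220$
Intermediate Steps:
$g = -12$ ($g = -15 + 3 = -12$)
$s = -10$ ($s = -5 - 5 = -10$)
$- 59 \left(g - 46\right) s = - 59 \left(-12 - 46\right) \left(-10\right) = \left(-59\right) \left(-58\right) \left(-10\right) = 3422 \left(-10\right) = -34220$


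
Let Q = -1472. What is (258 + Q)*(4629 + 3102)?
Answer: -9385434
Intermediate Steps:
(258 + Q)*(4629 + 3102) = (258 - 1472)*(4629 + 3102) = -1214*7731 = -9385434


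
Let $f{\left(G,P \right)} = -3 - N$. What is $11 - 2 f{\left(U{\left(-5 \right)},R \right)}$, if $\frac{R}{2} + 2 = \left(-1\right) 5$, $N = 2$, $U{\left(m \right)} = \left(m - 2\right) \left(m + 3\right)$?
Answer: $21$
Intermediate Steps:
$U{\left(m \right)} = \left(-2 + m\right) \left(3 + m\right)$
$R = -14$ ($R = -4 + 2 \left(\left(-1\right) 5\right) = -4 + 2 \left(-5\right) = -4 - 10 = -14$)
$f{\left(G,P \right)} = -5$ ($f{\left(G,P \right)} = -3 - 2 = -5$)
$11 - 2 f{\left(U{\left(-5 \right)},R \right)} = 11 - -10 = 11 + 10 = 21$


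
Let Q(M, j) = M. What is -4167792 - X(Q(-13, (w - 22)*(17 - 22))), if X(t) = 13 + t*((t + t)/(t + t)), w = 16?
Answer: -4167792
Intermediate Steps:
X(t) = 13 + t (X(t) = 13 + t*((2*t)/((2*t))) = 13 + t*((2*t)*(1/(2*t))) = 13 + t*1 = 13 + t)
-4167792 - X(Q(-13, (w - 22)*(17 - 22))) = -4167792 - (13 - 13) = -4167792 - 1*0 = -4167792 + 0 = -4167792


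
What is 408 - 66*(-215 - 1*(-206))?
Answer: 1002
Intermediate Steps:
408 - 66*(-215 - 1*(-206)) = 408 - 66*(-215 + 206) = 408 - 66*(-9) = 408 + 594 = 1002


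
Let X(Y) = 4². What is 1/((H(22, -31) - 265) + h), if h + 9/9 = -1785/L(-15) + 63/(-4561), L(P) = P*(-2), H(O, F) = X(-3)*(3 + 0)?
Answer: -9122/2531481 ≈ -0.0036034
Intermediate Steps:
X(Y) = 16
H(O, F) = 48 (H(O, F) = 16*(3 + 0) = 16*3 = 48)
L(P) = -2*P
h = -552007/9122 (h = -1 + (-1785/((-2*(-15))) + 63/(-4561)) = -1 + (-1785/30 + 63*(-1/4561)) = -1 + (-1785*1/30 - 63/4561) = -1 + (-119/2 - 63/4561) = -1 - 542885/9122 = -552007/9122 ≈ -60.514)
1/((H(22, -31) - 265) + h) = 1/((48 - 265) - 552007/9122) = 1/(-217 - 552007/9122) = 1/(-2531481/9122) = -9122/2531481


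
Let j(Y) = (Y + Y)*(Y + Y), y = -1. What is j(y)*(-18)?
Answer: -72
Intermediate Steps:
j(Y) = 4*Y² (j(Y) = (2*Y)*(2*Y) = 4*Y²)
j(y)*(-18) = (4*(-1)²)*(-18) = (4*1)*(-18) = 4*(-18) = -72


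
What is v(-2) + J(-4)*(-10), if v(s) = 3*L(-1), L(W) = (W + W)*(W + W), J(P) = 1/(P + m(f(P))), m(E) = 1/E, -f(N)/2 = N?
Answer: 452/31 ≈ 14.581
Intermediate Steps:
f(N) = -2*N
J(P) = 1/(P - 1/(2*P)) (J(P) = 1/(P + 1/(-2*P)) = 1/(P - 1/(2*P)))
L(W) = 4*W² (L(W) = (2*W)*(2*W) = 4*W²)
v(s) = 12 (v(s) = 3*(4*(-1)²) = 3*(4*1) = 3*4 = 12)
v(-2) + J(-4)*(-10) = 12 + (2*(-4)/(-1 + 2*(-4)²))*(-10) = 12 + (2*(-4)/(-1 + 2*16))*(-10) = 12 + (2*(-4)/(-1 + 32))*(-10) = 12 + (2*(-4)/31)*(-10) = 12 + (2*(-4)*(1/31))*(-10) = 12 - 8/31*(-10) = 12 + 80/31 = 452/31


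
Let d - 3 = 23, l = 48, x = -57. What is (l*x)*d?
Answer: -71136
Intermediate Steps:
d = 26 (d = 3 + 23 = 26)
(l*x)*d = (48*(-57))*26 = -2736*26 = -71136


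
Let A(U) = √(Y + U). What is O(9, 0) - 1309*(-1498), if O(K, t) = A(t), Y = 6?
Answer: 1960882 + √6 ≈ 1.9609e+6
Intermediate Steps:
A(U) = √(6 + U)
O(K, t) = √(6 + t)
O(9, 0) - 1309*(-1498) = √(6 + 0) - 1309*(-1498) = √6 + 1960882 = 1960882 + √6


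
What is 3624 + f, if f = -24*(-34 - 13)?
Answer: 4752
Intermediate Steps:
f = 1128 (f = -24*(-47) = 1128)
3624 + f = 3624 + 1128 = 4752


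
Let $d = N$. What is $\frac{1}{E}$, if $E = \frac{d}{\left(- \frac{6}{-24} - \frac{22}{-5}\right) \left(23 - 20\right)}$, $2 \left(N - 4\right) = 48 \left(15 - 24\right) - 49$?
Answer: $- \frac{279}{4730} \approx -0.058985$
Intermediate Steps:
$N = - \frac{473}{2}$ ($N = 4 + \frac{48 \left(15 - 24\right) - 49}{2} = 4 + \frac{48 \left(-9\right) - 49}{2} = 4 + \frac{-432 - 49}{2} = 4 + \frac{1}{2} \left(-481\right) = 4 - \frac{481}{2} = - \frac{473}{2} \approx -236.5$)
$d = - \frac{473}{2} \approx -236.5$
$E = - \frac{4730}{279}$ ($E = - \frac{473}{2 \left(- \frac{6}{-24} - \frac{22}{-5}\right) \left(23 - 20\right)} = - \frac{473}{2 \left(\left(-6\right) \left(- \frac{1}{24}\right) - - \frac{22}{5}\right) 3} = - \frac{473}{2 \left(\frac{1}{4} + \frac{22}{5}\right) 3} = - \frac{473}{2 \cdot \frac{93}{20} \cdot 3} = - \frac{473}{2 \cdot \frac{279}{20}} = \left(- \frac{473}{2}\right) \frac{20}{279} = - \frac{4730}{279} \approx -16.953$)
$\frac{1}{E} = \frac{1}{- \frac{4730}{279}} = - \frac{279}{4730}$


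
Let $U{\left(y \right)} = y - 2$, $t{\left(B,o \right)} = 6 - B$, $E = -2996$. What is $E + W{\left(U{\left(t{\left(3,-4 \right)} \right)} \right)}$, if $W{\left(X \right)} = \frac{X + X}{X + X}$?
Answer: $-2995$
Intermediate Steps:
$U{\left(y \right)} = -2 + y$ ($U{\left(y \right)} = y - 2 = -2 + y$)
$W{\left(X \right)} = 1$ ($W{\left(X \right)} = \frac{2 X}{2 X} = 2 X \frac{1}{2 X} = 1$)
$E + W{\left(U{\left(t{\left(3,-4 \right)} \right)} \right)} = -2996 + 1 = -2995$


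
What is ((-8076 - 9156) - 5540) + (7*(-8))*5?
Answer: -23052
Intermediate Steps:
((-8076 - 9156) - 5540) + (7*(-8))*5 = (-17232 - 5540) - 56*5 = -22772 - 280 = -23052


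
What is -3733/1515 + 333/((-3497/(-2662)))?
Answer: 1329911389/5297955 ≈ 251.02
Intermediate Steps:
-3733/1515 + 333/((-3497/(-2662))) = -3733*1/1515 + 333/((-3497*(-1/2662))) = -3733/1515 + 333/(3497/2662) = -3733/1515 + 333*(2662/3497) = -3733/1515 + 886446/3497 = 1329911389/5297955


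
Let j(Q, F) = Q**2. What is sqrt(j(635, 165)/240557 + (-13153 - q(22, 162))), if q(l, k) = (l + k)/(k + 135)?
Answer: 10*I*sqrt(74592697972119063)/23815143 ≈ 114.68*I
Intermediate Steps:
q(l, k) = (k + l)/(135 + k)
sqrt(j(635, 165)/240557 + (-13153 - q(22, 162))) = sqrt(635**2/240557 + (-13153 - (162 + 22)/(135 + 162))) = sqrt(403225*(1/240557) + (-13153 - 184/297)) = sqrt(403225/240557 + (-13153 - 184/297)) = sqrt(403225/240557 - 3906625/297) = sqrt(-939646232300/71445429) = 10*I*sqrt(74592697972119063)/23815143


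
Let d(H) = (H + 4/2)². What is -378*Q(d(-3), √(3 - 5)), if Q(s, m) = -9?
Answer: 3402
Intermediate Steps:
d(H) = (2 + H)² (d(H) = (H + 4*(½))² = (H + 2)² = (2 + H)²)
-378*Q(d(-3), √(3 - 5)) = -378*(-9) = 3402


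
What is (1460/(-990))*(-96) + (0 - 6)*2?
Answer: 4276/33 ≈ 129.58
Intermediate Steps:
(1460/(-990))*(-96) + (0 - 6)*2 = (1460*(-1/990))*(-96) - 6*2 = -146/99*(-96) - 12 = 4672/33 - 12 = 4276/33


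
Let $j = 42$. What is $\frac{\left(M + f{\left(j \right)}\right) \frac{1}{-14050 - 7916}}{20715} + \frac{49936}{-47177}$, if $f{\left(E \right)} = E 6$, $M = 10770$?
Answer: $- \frac{3787113806789}{3577791162855} \approx -1.0585$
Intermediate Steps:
$f{\left(E \right)} = 6 E$
$\frac{\left(M + f{\left(j \right)}\right) \frac{1}{-14050 - 7916}}{20715} + \frac{49936}{-47177} = \frac{\left(10770 + 6 \cdot 42\right) \frac{1}{-14050 - 7916}}{20715} + \frac{49936}{-47177} = \frac{10770 + 252}{-21966} \cdot \frac{1}{20715} + 49936 \left(- \frac{1}{47177}\right) = 11022 \left(- \frac{1}{21966}\right) \frac{1}{20715} - \frac{49936}{47177} = \left(- \frac{1837}{3661}\right) \frac{1}{20715} - \frac{49936}{47177} = - \frac{1837}{75837615} - \frac{49936}{47177} = - \frac{3787113806789}{3577791162855}$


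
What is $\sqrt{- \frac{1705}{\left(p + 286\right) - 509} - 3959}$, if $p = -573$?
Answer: $\frac{i \sqrt{626782141}}{398} \approx 62.904 i$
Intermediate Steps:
$\sqrt{- \frac{1705}{\left(p + 286\right) - 509} - 3959} = \sqrt{- \frac{1705}{\left(-573 + 286\right) - 509} - 3959} = \sqrt{- \frac{1705}{-287 - 509} - 3959} = \sqrt{- \frac{1705}{-796} - 3959} = \sqrt{\left(-1705\right) \left(- \frac{1}{796}\right) - 3959} = \sqrt{\frac{1705}{796} - 3959} = \sqrt{- \frac{3149659}{796}} = \frac{i \sqrt{626782141}}{398}$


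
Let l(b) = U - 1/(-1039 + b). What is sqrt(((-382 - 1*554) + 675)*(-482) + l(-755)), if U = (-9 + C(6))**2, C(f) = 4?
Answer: sqrt(404966148366)/1794 ≈ 354.72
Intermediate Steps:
U = 25 (U = (-9 + 4)**2 = (-5)**2 = 25)
l(b) = 25 - 1/(-1039 + b)
sqrt(((-382 - 1*554) + 675)*(-482) + l(-755)) = sqrt(((-382 - 1*554) + 675)*(-482) + (-25976 + 25*(-755))/(-1039 - 755)) = sqrt(((-382 - 554) + 675)*(-482) + (-25976 - 18875)/(-1794)) = sqrt((-936 + 675)*(-482) - 1/1794*(-44851)) = sqrt(-261*(-482) + 44851/1794) = sqrt(125802 + 44851/1794) = sqrt(225733639/1794) = sqrt(404966148366)/1794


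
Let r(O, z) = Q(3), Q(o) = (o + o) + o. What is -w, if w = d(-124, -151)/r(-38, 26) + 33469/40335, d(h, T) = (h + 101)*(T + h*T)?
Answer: 1914440416/40335 ≈ 47464.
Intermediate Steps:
Q(o) = 3*o (Q(o) = 2*o + o = 3*o)
r(O, z) = 9 (r(O, z) = 3*3 = 9)
d(h, T) = (101 + h)*(T + T*h)
w = -1914440416/40335 (w = -151*(101 + (-124)**2 + 102*(-124))/9 + 33469/40335 = -151*(101 + 15376 - 12648)*(1/9) + 33469*(1/40335) = -151*2829*(1/9) + 33469/40335 = -427179*1/9 + 33469/40335 = -142393/3 + 33469/40335 = -1914440416/40335 ≈ -47464.)
-w = -1*(-1914440416/40335) = 1914440416/40335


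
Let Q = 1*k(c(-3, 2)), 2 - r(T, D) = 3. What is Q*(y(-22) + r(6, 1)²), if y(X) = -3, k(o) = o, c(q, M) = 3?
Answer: -6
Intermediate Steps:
r(T, D) = -1 (r(T, D) = 2 - 1*3 = 2 - 3 = -1)
Q = 3 (Q = 1*3 = 3)
Q*(y(-22) + r(6, 1)²) = 3*(-3 + (-1)²) = 3*(-3 + 1) = 3*(-2) = -6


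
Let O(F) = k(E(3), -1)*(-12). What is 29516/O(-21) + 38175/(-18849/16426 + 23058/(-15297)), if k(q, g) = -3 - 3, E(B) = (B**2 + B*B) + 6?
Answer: -18637417009109/1334167722 ≈ -13969.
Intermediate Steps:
E(B) = 6 + 2*B**2 (E(B) = (B**2 + B**2) + 6 = 2*B**2 + 6 = 6 + 2*B**2)
k(q, g) = -6
O(F) = 72 (O(F) = -6*(-12) = 72)
29516/O(-21) + 38175/(-18849/16426 + 23058/(-15297)) = 29516/72 + 38175/(-18849/16426 + 23058/(-15297)) = 29516*(1/72) + 38175/(-18849*1/16426 + 23058*(-1/15297)) = 7379/18 + 38175/(-18849/16426 - 7686/5099) = 7379/18 + 38175/(-222361287/83756174) = 7379/18 + 38175*(-83756174/222361287) = 7379/18 - 1065797314150/74120429 = -18637417009109/1334167722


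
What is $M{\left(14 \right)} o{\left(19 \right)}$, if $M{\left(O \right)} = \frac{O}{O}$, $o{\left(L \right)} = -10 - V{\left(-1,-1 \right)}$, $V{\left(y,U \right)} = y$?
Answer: $-9$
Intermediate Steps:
$o{\left(L \right)} = -9$ ($o{\left(L \right)} = -10 - -1 = -10 + 1 = -9$)
$M{\left(O \right)} = 1$
$M{\left(14 \right)} o{\left(19 \right)} = 1 \left(-9\right) = -9$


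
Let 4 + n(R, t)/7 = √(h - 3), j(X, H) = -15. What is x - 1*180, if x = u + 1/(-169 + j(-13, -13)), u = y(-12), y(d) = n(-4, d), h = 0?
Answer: -38273/184 + 7*I*√3 ≈ -208.01 + 12.124*I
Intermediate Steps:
n(R, t) = -28 + 7*I*√3 (n(R, t) = -28 + 7*√(0 - 3) = -28 + 7*√(-3) = -28 + 7*(I*√3) = -28 + 7*I*√3)
y(d) = -28 + 7*I*√3
u = -28 + 7*I*√3 ≈ -28.0 + 12.124*I
x = -5153/184 + 7*I*√3 (x = (-28 + 7*I*√3) + 1/(-169 - 15) = (-28 + 7*I*√3) + 1/(-184) = (-28 + 7*I*√3) - 1/184 = -5153/184 + 7*I*√3 ≈ -28.005 + 12.124*I)
x - 1*180 = (-5153/184 + 7*I*√3) - 1*180 = (-5153/184 + 7*I*√3) - 180 = -38273/184 + 7*I*√3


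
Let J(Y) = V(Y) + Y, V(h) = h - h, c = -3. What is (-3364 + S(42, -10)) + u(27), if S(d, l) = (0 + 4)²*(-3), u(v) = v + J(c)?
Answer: -3388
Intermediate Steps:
V(h) = 0
J(Y) = Y (J(Y) = 0 + Y = Y)
u(v) = -3 + v (u(v) = v - 3 = -3 + v)
S(d, l) = -48 (S(d, l) = 4²*(-3) = 16*(-3) = -48)
(-3364 + S(42, -10)) + u(27) = (-3364 - 48) + (-3 + 27) = -3412 + 24 = -3388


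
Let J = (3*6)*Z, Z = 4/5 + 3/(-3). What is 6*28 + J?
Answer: 822/5 ≈ 164.40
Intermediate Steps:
Z = -1/5 (Z = 4*(1/5) + 3*(-1/3) = 4/5 - 1 = -1/5 ≈ -0.20000)
J = -18/5 (J = (3*6)*(-1/5) = 18*(-1/5) = -18/5 ≈ -3.6000)
6*28 + J = 6*28 - 18/5 = 168 - 18/5 = 822/5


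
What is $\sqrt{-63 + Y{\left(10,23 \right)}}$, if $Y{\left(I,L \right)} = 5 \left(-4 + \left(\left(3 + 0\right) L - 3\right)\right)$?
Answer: $\sqrt{247} \approx 15.716$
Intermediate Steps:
$Y{\left(I,L \right)} = -35 + 15 L$ ($Y{\left(I,L \right)} = 5 \left(-4 + \left(3 L - 3\right)\right) = 5 \left(-4 + \left(-3 + 3 L\right)\right) = 5 \left(-7 + 3 L\right) = -35 + 15 L$)
$\sqrt{-63 + Y{\left(10,23 \right)}} = \sqrt{-63 + \left(-35 + 15 \cdot 23\right)} = \sqrt{-63 + \left(-35 + 345\right)} = \sqrt{-63 + 310} = \sqrt{247}$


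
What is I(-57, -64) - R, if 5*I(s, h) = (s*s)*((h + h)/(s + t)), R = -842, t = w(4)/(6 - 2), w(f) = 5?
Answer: 2602318/1115 ≈ 2333.9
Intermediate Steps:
t = 5/4 (t = 5/(6 - 2) = 5/4 ≈ 1.2500)
I(s, h) = 2*h*s²/(5*(5/4 + s)) (I(s, h) = ((s*s)*((h + h)/(s + 5/4)))/5 = (s²*((2*h)/(5/4 + s)))/5 = (s²*(2*h/(5/4 + s)))/5 = (2*h*s²/(5/4 + s))/5 = 2*h*s²/(5*(5/4 + s)))
I(-57, -64) - R = (8/5)*(-64)*(-57)²/(5 + 4*(-57)) - 1*(-842) = (8/5)*(-64)*3249/(5 - 228) + 842 = (8/5)*(-64)*3249/(-223) + 842 = (8/5)*(-64)*3249*(-1/223) + 842 = 1663488/1115 + 842 = 2602318/1115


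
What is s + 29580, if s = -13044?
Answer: 16536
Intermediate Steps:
s + 29580 = -13044 + 29580 = 16536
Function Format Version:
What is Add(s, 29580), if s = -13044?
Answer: 16536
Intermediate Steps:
Add(s, 29580) = Add(-13044, 29580) = 16536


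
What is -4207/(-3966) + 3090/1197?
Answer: 640397/175826 ≈ 3.6422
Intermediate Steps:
-4207/(-3966) + 3090/1197 = -4207*(-1/3966) + 3090*(1/1197) = 4207/3966 + 1030/399 = 640397/175826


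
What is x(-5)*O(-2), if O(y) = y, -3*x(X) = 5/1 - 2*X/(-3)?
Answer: 10/9 ≈ 1.1111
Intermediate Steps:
x(X) = -5/3 - 2*X/9 (x(X) = -(5/1 - 2*X/(-3))/3 = -(5*1 - 2*X*(-⅓))/3 = -(5 + 2*X/3)/3 = -5/3 - 2*X/9)
x(-5)*O(-2) = (-5/3 - 2/9*(-5))*(-2) = (-5/3 + 10/9)*(-2) = -5/9*(-2) = 10/9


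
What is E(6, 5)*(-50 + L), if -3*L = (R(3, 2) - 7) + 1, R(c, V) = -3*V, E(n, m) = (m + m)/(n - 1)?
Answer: -92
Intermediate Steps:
E(n, m) = 2*m/(-1 + n) (E(n, m) = (2*m)/(-1 + n) = 2*m/(-1 + n))
L = 4 (L = -((-3*2 - 7) + 1)/3 = -((-6 - 7) + 1)/3 = -(-13 + 1)/3 = -⅓*(-12) = 4)
E(6, 5)*(-50 + L) = (2*5/(-1 + 6))*(-50 + 4) = (2*5/5)*(-46) = (2*5*(⅕))*(-46) = 2*(-46) = -92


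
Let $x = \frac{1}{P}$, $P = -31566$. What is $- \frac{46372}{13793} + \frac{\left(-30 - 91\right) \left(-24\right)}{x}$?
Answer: $- \frac{1264372135924}{13793} \approx -9.1668 \cdot 10^{7}$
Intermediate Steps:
$x = - \frac{1}{31566}$ ($x = \frac{1}{-31566} = - \frac{1}{31566} \approx -3.168 \cdot 10^{-5}$)
$- \frac{46372}{13793} + \frac{\left(-30 - 91\right) \left(-24\right)}{x} = - \frac{46372}{13793} + \frac{\left(-30 - 91\right) \left(-24\right)}{- \frac{1}{31566}} = \left(-46372\right) \frac{1}{13793} + \left(-121\right) \left(-24\right) \left(-31566\right) = - \frac{46372}{13793} + 2904 \left(-31566\right) = - \frac{46372}{13793} - 91667664 = - \frac{1264372135924}{13793}$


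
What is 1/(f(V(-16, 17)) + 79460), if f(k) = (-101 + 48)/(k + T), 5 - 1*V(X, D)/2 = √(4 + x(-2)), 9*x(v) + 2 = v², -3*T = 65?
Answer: 85266145/6775690101881 + 318*√38/6775690101881 ≈ 1.2584e-5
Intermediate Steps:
T = -65/3 (T = -⅓*65 = -65/3 ≈ -21.667)
x(v) = -2/9 + v²/9
V(X, D) = 10 - 2*√38/3 (V(X, D) = 10 - 2*√(4 + (-2/9 + (⅑)*(-2)²)) = 10 - 2*√(4 + (-2/9 + (⅑)*4)) = 10 - 2*√(4 + (-2/9 + 4/9)) = 10 - 2*√(4 + 2/9) = 10 - 2*√38/3)
f(k) = -53/(-65/3 + k) (f(k) = (-101 + 48)/(k - 65/3) = -53/(-65/3 + k))
1/(f(V(-16, 17)) + 79460) = 1/(-159/(-65 + 3*(10 - 2*√38/3)) + 79460) = 1/(-159/(-65 + (30 - 2*√38)) + 79460) = 1/(-159/(-35 - 2*√38) + 79460) = 1/(79460 - 159/(-35 - 2*√38))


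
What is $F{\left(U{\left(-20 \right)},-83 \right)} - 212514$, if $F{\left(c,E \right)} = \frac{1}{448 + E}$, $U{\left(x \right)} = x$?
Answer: $- \frac{77567609}{365} \approx -2.1251 \cdot 10^{5}$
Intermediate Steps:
$F{\left(U{\left(-20 \right)},-83 \right)} - 212514 = \frac{1}{448 - 83} - 212514 = \frac{1}{365} - 212514 = - \frac{77567609}{365}$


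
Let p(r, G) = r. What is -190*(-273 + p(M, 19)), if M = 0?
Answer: 51870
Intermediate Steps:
-190*(-273 + p(M, 19)) = -190*(-273 + 0) = -190*(-273) = 51870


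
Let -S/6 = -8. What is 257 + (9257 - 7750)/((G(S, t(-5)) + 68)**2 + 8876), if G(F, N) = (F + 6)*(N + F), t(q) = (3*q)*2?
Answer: 280253839/1090476 ≈ 257.00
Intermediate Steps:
t(q) = 6*q
S = 48 (S = -6*(-8) = 48)
G(F, N) = (6 + F)*(F + N)
257 + (9257 - 7750)/((G(S, t(-5)) + 68)**2 + 8876) = 257 + (9257 - 7750)/(((48**2 + 6*48 + 6*(6*(-5)) + 48*(6*(-5))) + 68)**2 + 8876) = 257 + 1507/(((2304 + 288 + 6*(-30) + 48*(-30)) + 68)**2 + 8876) = 257 + 1507/(((2304 + 288 - 180 - 1440) + 68)**2 + 8876) = 257 + 1507/((972 + 68)**2 + 8876) = 257 + 1507/(1040**2 + 8876) = 257 + 1507/(1081600 + 8876) = 257 + 1507/1090476 = 280253839/1090476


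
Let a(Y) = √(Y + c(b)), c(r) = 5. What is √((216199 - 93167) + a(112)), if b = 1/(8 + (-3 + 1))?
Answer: √(123032 + 3*√13) ≈ 350.77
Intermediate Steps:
b = ⅙ (b = 1/(8 - 2) = 1/6 = ⅙ ≈ 0.16667)
a(Y) = √(5 + Y) (a(Y) = √(Y + 5) = √(5 + Y))
√((216199 - 93167) + a(112)) = √((216199 - 93167) + √(5 + 112)) = √(123032 + √117) = √(123032 + 3*√13)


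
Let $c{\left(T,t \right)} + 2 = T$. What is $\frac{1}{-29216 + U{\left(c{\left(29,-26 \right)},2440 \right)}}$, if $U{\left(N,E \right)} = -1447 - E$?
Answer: $- \frac{1}{33103} \approx -3.0209 \cdot 10^{-5}$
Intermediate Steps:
$c{\left(T,t \right)} = -2 + T$
$\frac{1}{-29216 + U{\left(c{\left(29,-26 \right)},2440 \right)}} = \frac{1}{-29216 - 3887} = \frac{1}{-33103} = - \frac{1}{33103}$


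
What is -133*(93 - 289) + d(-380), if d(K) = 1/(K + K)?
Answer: 19811679/760 ≈ 26068.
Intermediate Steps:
d(K) = 1/(2*K)
-133*(93 - 289) + d(-380) = -133*(93 - 289) + (1/2)/(-380) = -133*(-196) + (1/2)*(-1/380) = 26068 - 1/760 = 19811679/760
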